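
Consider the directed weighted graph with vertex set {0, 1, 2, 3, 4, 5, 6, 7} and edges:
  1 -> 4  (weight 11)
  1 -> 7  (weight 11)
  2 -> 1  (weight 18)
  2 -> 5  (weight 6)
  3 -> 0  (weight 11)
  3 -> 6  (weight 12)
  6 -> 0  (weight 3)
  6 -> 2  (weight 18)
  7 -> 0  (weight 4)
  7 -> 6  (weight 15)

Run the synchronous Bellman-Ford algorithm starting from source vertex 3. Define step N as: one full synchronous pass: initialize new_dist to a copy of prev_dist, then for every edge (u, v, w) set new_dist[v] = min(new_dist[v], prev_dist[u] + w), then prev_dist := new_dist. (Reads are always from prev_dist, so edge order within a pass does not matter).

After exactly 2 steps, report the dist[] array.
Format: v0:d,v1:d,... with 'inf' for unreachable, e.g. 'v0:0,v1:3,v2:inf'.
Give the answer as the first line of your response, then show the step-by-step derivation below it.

v0:11,v1:inf,v2:30,v3:0,v4:inf,v5:inf,v6:12,v7:inf

step 1: dist = v0:11,v1:inf,v2:inf,v3:0,v4:inf,v5:inf,v6:12,v7:inf
step 2: dist = v0:11,v1:inf,v2:30,v3:0,v4:inf,v5:inf,v6:12,v7:inf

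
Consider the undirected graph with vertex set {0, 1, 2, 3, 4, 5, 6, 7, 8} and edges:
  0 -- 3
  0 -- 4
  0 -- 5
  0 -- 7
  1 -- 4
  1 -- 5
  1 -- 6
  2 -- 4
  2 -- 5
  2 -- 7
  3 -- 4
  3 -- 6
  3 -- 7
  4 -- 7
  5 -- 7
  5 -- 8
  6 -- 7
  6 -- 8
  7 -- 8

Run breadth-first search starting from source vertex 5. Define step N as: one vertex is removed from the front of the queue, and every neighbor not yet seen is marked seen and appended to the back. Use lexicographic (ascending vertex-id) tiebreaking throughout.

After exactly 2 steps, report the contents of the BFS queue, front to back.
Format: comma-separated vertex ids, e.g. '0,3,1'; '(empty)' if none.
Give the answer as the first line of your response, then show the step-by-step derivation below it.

1,2,7,8,3,4

step 1: dequeue 5; queue=[0,1,2,7,8]; order=5
step 2: dequeue 0; queue=[1,2,7,8,3,4]; order=5,0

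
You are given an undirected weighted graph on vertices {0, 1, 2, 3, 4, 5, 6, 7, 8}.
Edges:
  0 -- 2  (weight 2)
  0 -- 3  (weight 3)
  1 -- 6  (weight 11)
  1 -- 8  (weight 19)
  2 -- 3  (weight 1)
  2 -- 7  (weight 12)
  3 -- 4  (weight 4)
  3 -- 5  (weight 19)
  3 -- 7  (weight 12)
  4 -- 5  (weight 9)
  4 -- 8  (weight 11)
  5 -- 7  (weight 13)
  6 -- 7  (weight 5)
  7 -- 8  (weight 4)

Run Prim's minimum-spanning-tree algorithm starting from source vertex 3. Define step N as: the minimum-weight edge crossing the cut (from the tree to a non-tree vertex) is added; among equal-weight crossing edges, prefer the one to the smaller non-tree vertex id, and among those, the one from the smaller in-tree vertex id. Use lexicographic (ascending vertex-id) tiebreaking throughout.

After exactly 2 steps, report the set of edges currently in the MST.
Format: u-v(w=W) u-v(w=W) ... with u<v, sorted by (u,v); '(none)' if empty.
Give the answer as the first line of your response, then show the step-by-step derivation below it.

0-2(w=2) 2-3(w=1)

step 1: add edge 2-3 (w=1); MST = {2-3(w=1)}
step 2: add edge 0-2 (w=2); MST = {0-2(w=2) 2-3(w=1)}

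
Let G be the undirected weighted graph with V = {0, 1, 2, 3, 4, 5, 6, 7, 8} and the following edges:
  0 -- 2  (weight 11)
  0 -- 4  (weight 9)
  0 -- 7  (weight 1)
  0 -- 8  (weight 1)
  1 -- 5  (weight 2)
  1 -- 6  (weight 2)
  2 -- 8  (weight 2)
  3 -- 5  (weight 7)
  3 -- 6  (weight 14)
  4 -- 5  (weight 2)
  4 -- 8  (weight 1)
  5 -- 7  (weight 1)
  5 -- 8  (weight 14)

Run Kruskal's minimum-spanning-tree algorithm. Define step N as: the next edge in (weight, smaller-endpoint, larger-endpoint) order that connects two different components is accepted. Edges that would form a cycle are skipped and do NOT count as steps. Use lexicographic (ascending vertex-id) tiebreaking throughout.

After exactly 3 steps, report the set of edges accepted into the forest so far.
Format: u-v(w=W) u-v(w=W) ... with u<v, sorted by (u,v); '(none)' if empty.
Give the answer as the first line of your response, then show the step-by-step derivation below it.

0-7(w=1) 0-8(w=1) 4-8(w=1)

step 1: add edge 0-7 (w=1); MST = {0-7(w=1)}
step 2: add edge 0-8 (w=1); MST = {0-7(w=1) 0-8(w=1)}
step 3: add edge 4-8 (w=1); MST = {0-7(w=1) 0-8(w=1) 4-8(w=1)}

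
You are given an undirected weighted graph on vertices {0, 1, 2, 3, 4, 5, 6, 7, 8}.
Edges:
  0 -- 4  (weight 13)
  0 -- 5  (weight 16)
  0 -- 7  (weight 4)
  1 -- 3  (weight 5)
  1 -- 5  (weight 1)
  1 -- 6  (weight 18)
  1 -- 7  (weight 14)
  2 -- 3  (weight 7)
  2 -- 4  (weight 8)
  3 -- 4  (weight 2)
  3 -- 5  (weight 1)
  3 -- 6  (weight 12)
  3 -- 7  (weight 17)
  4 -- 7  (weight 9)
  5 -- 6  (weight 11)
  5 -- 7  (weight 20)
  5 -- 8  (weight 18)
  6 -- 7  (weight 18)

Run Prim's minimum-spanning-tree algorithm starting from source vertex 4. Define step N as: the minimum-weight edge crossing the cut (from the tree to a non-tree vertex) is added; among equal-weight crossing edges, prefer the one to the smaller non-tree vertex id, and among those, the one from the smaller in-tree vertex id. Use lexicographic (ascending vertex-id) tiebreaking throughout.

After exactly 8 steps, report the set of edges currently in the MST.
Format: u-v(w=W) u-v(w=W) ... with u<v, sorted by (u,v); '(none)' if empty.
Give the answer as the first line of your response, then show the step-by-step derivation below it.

0-7(w=4) 1-5(w=1) 2-3(w=7) 3-4(w=2) 3-5(w=1) 4-7(w=9) 5-6(w=11) 5-8(w=18)

step 1: add edge 3-4 (w=2); MST = {3-4(w=2)}
step 2: add edge 3-5 (w=1); MST = {3-4(w=2) 3-5(w=1)}
step 3: add edge 1-5 (w=1); MST = {1-5(w=1) 3-4(w=2) 3-5(w=1)}
step 4: add edge 2-3 (w=7); MST = {1-5(w=1) 2-3(w=7) 3-4(w=2) 3-5(w=1)}
step 5: add edge 4-7 (w=9); MST = {1-5(w=1) 2-3(w=7) 3-4(w=2) 3-5(w=1) 4-7(w=9)}
step 6: add edge 0-7 (w=4); MST = {0-7(w=4) 1-5(w=1) 2-3(w=7) 3-4(w=2) 3-5(w=1) 4-7(w=9)}
step 7: add edge 5-6 (w=11); MST = {0-7(w=4) 1-5(w=1) 2-3(w=7) 3-4(w=2) 3-5(w=1) 4-7(w=9) 5-6(w=11)}
step 8: add edge 5-8 (w=18); MST = {0-7(w=4) 1-5(w=1) 2-3(w=7) 3-4(w=2) 3-5(w=1) 4-7(w=9) 5-6(w=11) 5-8(w=18)}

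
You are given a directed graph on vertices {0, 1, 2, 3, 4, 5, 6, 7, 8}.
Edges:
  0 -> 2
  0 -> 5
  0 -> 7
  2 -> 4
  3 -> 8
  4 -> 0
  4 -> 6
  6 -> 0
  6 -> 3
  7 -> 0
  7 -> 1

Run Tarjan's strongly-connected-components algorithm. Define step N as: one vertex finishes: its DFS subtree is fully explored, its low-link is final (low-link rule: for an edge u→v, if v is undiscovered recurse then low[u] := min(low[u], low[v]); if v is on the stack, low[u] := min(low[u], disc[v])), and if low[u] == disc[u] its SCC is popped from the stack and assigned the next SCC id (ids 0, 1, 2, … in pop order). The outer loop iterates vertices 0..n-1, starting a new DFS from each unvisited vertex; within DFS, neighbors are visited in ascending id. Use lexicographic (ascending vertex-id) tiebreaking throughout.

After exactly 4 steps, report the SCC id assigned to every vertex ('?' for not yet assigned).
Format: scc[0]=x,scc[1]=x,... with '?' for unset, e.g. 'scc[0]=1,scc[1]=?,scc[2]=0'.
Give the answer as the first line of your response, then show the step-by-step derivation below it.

scc[0]=?,scc[1]=?,scc[2]=?,scc[3]=1,scc[4]=?,scc[5]=?,scc[6]=?,scc[7]=?,scc[8]=0

step 1: low=(low[0]=0,low[1]=?,low[2]=1,low[3]=4,low[4]=0,low[5]=?,low[6]=0,low[7]=?,low[8]=5); scc=(scc[0]=?,scc[1]=?,scc[2]=?,scc[3]=?,scc[4]=?,scc[5]=?,scc[6]=?,scc[7]=?,scc[8]=0)
step 2: low=(low[0]=0,low[1]=?,low[2]=1,low[3]=4,low[4]=0,low[5]=?,low[6]=0,low[7]=?,low[8]=5); scc=(scc[0]=?,scc[1]=?,scc[2]=?,scc[3]=1,scc[4]=?,scc[5]=?,scc[6]=?,scc[7]=?,scc[8]=0)
step 3: low=(low[0]=0,low[1]=?,low[2]=1,low[3]=4,low[4]=0,low[5]=?,low[6]=0,low[7]=?,low[8]=5); scc=(scc[0]=?,scc[1]=?,scc[2]=?,scc[3]=1,scc[4]=?,scc[5]=?,scc[6]=?,scc[7]=?,scc[8]=0)
step 4: low=(low[0]=0,low[1]=?,low[2]=1,low[3]=4,low[4]=0,low[5]=?,low[6]=0,low[7]=?,low[8]=5); scc=(scc[0]=?,scc[1]=?,scc[2]=?,scc[3]=1,scc[4]=?,scc[5]=?,scc[6]=?,scc[7]=?,scc[8]=0)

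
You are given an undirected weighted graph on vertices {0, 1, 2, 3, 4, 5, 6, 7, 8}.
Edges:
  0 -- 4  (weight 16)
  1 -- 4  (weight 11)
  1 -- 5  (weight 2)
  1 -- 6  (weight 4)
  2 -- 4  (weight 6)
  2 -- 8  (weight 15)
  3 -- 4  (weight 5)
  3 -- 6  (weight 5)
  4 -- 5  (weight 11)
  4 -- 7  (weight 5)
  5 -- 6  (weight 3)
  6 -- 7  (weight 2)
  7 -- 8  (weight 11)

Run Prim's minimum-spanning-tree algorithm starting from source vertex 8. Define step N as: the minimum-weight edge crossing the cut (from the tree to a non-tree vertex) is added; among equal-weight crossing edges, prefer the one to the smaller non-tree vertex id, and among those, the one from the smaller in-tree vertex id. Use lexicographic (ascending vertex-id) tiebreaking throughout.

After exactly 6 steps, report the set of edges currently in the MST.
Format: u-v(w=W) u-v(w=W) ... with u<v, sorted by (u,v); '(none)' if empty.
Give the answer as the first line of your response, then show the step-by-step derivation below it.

1-5(w=2) 3-4(w=5) 3-6(w=5) 5-6(w=3) 6-7(w=2) 7-8(w=11)

step 1: add edge 7-8 (w=11); MST = {7-8(w=11)}
step 2: add edge 6-7 (w=2); MST = {6-7(w=2) 7-8(w=11)}
step 3: add edge 5-6 (w=3); MST = {5-6(w=3) 6-7(w=2) 7-8(w=11)}
step 4: add edge 1-5 (w=2); MST = {1-5(w=2) 5-6(w=3) 6-7(w=2) 7-8(w=11)}
step 5: add edge 3-6 (w=5); MST = {1-5(w=2) 3-6(w=5) 5-6(w=3) 6-7(w=2) 7-8(w=11)}
step 6: add edge 3-4 (w=5); MST = {1-5(w=2) 3-4(w=5) 3-6(w=5) 5-6(w=3) 6-7(w=2) 7-8(w=11)}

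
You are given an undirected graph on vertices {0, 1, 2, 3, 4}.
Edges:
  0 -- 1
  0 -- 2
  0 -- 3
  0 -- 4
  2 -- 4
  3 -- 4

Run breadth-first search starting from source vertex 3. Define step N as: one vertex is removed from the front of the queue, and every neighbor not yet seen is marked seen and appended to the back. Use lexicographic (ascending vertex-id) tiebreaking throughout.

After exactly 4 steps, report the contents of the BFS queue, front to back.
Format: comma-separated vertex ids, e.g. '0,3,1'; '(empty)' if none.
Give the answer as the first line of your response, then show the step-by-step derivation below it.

2

step 1: dequeue 3; queue=[0,4]; order=3
step 2: dequeue 0; queue=[4,1,2]; order=3,0
step 3: dequeue 4; queue=[1,2]; order=3,0,4
step 4: dequeue 1; queue=[2]; order=3,0,4,1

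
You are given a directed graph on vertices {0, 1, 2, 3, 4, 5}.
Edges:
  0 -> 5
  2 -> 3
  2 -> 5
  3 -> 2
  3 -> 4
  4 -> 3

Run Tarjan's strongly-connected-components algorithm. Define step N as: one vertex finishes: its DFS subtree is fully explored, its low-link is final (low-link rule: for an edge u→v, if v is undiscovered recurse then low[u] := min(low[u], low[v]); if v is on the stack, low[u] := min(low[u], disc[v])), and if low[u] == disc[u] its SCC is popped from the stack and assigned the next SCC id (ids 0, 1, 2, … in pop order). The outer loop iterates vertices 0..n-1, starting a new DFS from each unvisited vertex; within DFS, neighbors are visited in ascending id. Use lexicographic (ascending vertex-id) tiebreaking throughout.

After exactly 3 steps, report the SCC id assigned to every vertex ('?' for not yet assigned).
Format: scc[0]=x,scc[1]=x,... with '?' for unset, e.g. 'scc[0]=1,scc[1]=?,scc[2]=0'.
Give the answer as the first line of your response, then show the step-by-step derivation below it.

scc[0]=1,scc[1]=2,scc[2]=?,scc[3]=?,scc[4]=?,scc[5]=0

step 1: low=(low[0]=0,low[1]=?,low[2]=?,low[3]=?,low[4]=?,low[5]=1); scc=(scc[0]=?,scc[1]=?,scc[2]=?,scc[3]=?,scc[4]=?,scc[5]=0)
step 2: low=(low[0]=0,low[1]=?,low[2]=?,low[3]=?,low[4]=?,low[5]=1); scc=(scc[0]=1,scc[1]=?,scc[2]=?,scc[3]=?,scc[4]=?,scc[5]=0)
step 3: low=(low[0]=0,low[1]=2,low[2]=?,low[3]=?,low[4]=?,low[5]=1); scc=(scc[0]=1,scc[1]=2,scc[2]=?,scc[3]=?,scc[4]=?,scc[5]=0)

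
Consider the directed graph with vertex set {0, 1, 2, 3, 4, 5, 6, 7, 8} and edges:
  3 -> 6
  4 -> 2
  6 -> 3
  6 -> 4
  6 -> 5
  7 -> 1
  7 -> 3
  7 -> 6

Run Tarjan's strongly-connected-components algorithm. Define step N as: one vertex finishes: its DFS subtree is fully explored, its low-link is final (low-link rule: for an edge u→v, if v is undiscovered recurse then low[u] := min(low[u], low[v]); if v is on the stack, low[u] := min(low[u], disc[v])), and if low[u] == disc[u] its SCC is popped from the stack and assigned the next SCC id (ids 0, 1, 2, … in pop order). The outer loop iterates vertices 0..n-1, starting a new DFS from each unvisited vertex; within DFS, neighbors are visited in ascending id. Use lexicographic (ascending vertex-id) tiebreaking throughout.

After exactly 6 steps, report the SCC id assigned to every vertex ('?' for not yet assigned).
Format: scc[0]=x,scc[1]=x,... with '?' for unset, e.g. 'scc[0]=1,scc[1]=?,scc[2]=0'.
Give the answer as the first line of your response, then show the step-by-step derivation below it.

scc[0]=0,scc[1]=1,scc[2]=2,scc[3]=?,scc[4]=3,scc[5]=4,scc[6]=?,scc[7]=?,scc[8]=?

step 1: low=(low[0]=0,low[1]=?,low[2]=?,low[3]=?,low[4]=?,low[5]=?,low[6]=?,low[7]=?,low[8]=?); scc=(scc[0]=0,scc[1]=?,scc[2]=?,scc[3]=?,scc[4]=?,scc[5]=?,scc[6]=?,scc[7]=?,scc[8]=?)
step 2: low=(low[0]=0,low[1]=1,low[2]=?,low[3]=?,low[4]=?,low[5]=?,low[6]=?,low[7]=?,low[8]=?); scc=(scc[0]=0,scc[1]=1,scc[2]=?,scc[3]=?,scc[4]=?,scc[5]=?,scc[6]=?,scc[7]=?,scc[8]=?)
step 3: low=(low[0]=0,low[1]=1,low[2]=2,low[3]=?,low[4]=?,low[5]=?,low[6]=?,low[7]=?,low[8]=?); scc=(scc[0]=0,scc[1]=1,scc[2]=2,scc[3]=?,scc[4]=?,scc[5]=?,scc[6]=?,scc[7]=?,scc[8]=?)
step 4: low=(low[0]=0,low[1]=1,low[2]=2,low[3]=3,low[4]=5,low[5]=?,low[6]=3,low[7]=?,low[8]=?); scc=(scc[0]=0,scc[1]=1,scc[2]=2,scc[3]=?,scc[4]=3,scc[5]=?,scc[6]=?,scc[7]=?,scc[8]=?)
step 5: low=(low[0]=0,low[1]=1,low[2]=2,low[3]=3,low[4]=5,low[5]=6,low[6]=3,low[7]=?,low[8]=?); scc=(scc[0]=0,scc[1]=1,scc[2]=2,scc[3]=?,scc[4]=3,scc[5]=4,scc[6]=?,scc[7]=?,scc[8]=?)
step 6: low=(low[0]=0,low[1]=1,low[2]=2,low[3]=3,low[4]=5,low[5]=6,low[6]=3,low[7]=?,low[8]=?); scc=(scc[0]=0,scc[1]=1,scc[2]=2,scc[3]=?,scc[4]=3,scc[5]=4,scc[6]=?,scc[7]=?,scc[8]=?)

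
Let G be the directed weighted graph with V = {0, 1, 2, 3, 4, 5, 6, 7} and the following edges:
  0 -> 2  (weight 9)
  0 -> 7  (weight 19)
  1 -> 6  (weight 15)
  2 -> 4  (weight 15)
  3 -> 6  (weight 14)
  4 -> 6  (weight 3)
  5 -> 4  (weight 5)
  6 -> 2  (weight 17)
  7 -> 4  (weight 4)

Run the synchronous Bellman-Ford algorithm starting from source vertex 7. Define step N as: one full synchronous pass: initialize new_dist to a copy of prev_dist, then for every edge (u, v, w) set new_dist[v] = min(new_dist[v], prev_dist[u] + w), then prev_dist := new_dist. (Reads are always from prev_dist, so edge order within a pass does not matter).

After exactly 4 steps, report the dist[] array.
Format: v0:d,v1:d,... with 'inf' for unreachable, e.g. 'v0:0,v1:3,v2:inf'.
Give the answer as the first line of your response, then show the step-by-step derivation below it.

v0:inf,v1:inf,v2:24,v3:inf,v4:4,v5:inf,v6:7,v7:0

step 1: dist = v0:inf,v1:inf,v2:inf,v3:inf,v4:4,v5:inf,v6:inf,v7:0
step 2: dist = v0:inf,v1:inf,v2:inf,v3:inf,v4:4,v5:inf,v6:7,v7:0
step 3: dist = v0:inf,v1:inf,v2:24,v3:inf,v4:4,v5:inf,v6:7,v7:0
step 4: dist = v0:inf,v1:inf,v2:24,v3:inf,v4:4,v5:inf,v6:7,v7:0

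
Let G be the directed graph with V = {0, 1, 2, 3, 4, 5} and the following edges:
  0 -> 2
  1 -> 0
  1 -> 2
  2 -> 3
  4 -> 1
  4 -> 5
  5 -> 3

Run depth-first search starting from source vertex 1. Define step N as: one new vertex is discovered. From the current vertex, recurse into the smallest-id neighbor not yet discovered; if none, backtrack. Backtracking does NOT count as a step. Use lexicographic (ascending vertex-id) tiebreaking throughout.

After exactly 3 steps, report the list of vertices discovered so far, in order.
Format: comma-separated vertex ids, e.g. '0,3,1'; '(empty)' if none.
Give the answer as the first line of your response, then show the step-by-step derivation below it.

1,0,2

step 1: discover 1; path=1; order=1
step 2: discover 0; path=1>0; order=1,0
step 3: discover 2; path=1>0>2; order=1,0,2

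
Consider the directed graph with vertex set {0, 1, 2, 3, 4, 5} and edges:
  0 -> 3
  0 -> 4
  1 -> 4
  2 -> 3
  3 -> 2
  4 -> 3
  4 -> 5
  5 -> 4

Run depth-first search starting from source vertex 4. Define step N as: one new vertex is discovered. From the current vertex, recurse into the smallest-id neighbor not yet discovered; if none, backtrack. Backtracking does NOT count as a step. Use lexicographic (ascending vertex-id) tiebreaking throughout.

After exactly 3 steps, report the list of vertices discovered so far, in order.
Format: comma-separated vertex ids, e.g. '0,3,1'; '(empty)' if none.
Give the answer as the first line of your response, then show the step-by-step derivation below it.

4,3,2

step 1: discover 4; path=4; order=4
step 2: discover 3; path=4>3; order=4,3
step 3: discover 2; path=4>3>2; order=4,3,2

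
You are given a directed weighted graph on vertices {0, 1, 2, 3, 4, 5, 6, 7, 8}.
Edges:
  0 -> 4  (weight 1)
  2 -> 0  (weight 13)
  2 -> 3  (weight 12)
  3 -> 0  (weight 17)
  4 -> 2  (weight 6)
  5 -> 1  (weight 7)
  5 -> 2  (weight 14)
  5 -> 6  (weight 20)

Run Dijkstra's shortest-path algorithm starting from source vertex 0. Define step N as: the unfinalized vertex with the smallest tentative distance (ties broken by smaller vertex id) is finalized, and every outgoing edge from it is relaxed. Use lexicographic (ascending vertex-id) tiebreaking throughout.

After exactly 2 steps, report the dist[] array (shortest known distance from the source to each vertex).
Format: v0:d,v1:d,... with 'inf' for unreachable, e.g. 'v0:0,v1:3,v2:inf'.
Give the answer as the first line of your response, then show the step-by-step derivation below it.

v0:0,v1:inf,v2:7,v3:inf,v4:1,v5:inf,v6:inf,v7:inf,v8:inf

step 1: dist = v0:0,v1:inf,v2:inf,v3:inf,v4:1,v5:inf,v6:inf,v7:inf,v8:inf
step 2: dist = v0:0,v1:inf,v2:7,v3:inf,v4:1,v5:inf,v6:inf,v7:inf,v8:inf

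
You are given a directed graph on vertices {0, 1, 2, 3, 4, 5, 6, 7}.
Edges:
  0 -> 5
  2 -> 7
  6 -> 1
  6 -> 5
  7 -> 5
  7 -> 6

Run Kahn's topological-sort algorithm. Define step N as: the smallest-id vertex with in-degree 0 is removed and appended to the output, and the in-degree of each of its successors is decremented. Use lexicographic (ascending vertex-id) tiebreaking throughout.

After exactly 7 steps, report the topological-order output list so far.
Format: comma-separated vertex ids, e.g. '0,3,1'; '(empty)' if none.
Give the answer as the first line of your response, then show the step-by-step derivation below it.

0,2,3,4,7,6,1

step 1: output 0; order=[0]; indeg=(0,1,0,0,0,2,1,1)
step 2: output 2; order=[0,2]; indeg=(0,1,0,0,0,2,1,0)
step 3: output 3; order=[0,2,3]; indeg=(0,1,0,0,0,2,1,0)
step 4: output 4; order=[0,2,3,4]; indeg=(0,1,0,0,0,2,1,0)
step 5: output 7; order=[0,2,3,4,7]; indeg=(0,1,0,0,0,1,0,0)
step 6: output 6; order=[0,2,3,4,7,6]; indeg=(0,0,0,0,0,0,0,0)
step 7: output 1; order=[0,2,3,4,7,6,1]; indeg=(0,0,0,0,0,0,0,0)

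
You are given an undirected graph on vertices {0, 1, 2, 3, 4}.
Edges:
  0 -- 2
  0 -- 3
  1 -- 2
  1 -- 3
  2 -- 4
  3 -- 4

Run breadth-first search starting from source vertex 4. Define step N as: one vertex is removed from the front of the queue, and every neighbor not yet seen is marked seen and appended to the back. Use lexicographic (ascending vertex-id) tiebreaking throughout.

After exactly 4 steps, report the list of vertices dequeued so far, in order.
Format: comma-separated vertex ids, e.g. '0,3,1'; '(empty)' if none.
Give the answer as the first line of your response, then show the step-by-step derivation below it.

4,2,3,0

step 1: dequeue 4; queue=[2,3]; order=4
step 2: dequeue 2; queue=[3,0,1]; order=4,2
step 3: dequeue 3; queue=[0,1]; order=4,2,3
step 4: dequeue 0; queue=[1]; order=4,2,3,0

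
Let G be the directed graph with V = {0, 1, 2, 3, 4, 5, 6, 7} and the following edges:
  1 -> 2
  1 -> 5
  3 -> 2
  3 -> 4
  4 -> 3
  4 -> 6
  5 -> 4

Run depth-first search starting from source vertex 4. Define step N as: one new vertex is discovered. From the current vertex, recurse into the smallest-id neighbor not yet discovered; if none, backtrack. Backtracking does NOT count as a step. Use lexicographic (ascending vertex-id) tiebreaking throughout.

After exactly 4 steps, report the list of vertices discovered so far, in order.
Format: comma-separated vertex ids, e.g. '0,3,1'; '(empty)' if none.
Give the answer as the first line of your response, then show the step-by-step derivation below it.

4,3,2,6

step 1: discover 4; path=4; order=4
step 2: discover 3; path=4>3; order=4,3
step 3: discover 2; path=4>3>2; order=4,3,2
step 4: discover 6; path=4>6; order=4,3,2,6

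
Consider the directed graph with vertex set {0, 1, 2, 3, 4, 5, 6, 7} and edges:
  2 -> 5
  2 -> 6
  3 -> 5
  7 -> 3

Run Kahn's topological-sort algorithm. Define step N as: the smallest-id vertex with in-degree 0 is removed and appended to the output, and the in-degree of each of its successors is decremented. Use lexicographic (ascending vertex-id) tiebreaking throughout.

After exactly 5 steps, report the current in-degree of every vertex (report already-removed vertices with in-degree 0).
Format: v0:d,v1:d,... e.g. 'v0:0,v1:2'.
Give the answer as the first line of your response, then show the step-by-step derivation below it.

v0:0,v1:0,v2:0,v3:1,v4:0,v5:1,v6:0,v7:0

step 1: output 0; order=[0]; indeg=(0,0,0,1,0,2,1,0)
step 2: output 1; order=[0,1]; indeg=(0,0,0,1,0,2,1,0)
step 3: output 2; order=[0,1,2]; indeg=(0,0,0,1,0,1,0,0)
step 4: output 4; order=[0,1,2,4]; indeg=(0,0,0,1,0,1,0,0)
step 5: output 6; order=[0,1,2,4,6]; indeg=(0,0,0,1,0,1,0,0)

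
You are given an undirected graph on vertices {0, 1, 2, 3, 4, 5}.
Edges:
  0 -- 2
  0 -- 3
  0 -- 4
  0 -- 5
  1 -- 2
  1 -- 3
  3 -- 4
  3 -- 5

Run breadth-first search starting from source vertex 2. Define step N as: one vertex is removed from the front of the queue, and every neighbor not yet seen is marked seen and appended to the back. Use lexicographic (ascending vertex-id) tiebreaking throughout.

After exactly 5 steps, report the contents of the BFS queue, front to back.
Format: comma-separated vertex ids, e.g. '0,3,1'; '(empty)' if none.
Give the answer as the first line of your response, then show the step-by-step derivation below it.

5

step 1: dequeue 2; queue=[0,1]; order=2
step 2: dequeue 0; queue=[1,3,4,5]; order=2,0
step 3: dequeue 1; queue=[3,4,5]; order=2,0,1
step 4: dequeue 3; queue=[4,5]; order=2,0,1,3
step 5: dequeue 4; queue=[5]; order=2,0,1,3,4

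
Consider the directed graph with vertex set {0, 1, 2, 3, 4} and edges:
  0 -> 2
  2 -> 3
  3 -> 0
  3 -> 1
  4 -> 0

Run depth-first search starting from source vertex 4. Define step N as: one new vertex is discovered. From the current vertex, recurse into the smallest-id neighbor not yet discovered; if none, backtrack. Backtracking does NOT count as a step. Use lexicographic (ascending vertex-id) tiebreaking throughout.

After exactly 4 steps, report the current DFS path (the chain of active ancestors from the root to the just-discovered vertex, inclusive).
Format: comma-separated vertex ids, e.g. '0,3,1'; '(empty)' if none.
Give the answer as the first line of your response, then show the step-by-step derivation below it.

4,0,2,3

step 1: discover 4; path=4; order=4
step 2: discover 0; path=4>0; order=4,0
step 3: discover 2; path=4>0>2; order=4,0,2
step 4: discover 3; path=4>0>2>3; order=4,0,2,3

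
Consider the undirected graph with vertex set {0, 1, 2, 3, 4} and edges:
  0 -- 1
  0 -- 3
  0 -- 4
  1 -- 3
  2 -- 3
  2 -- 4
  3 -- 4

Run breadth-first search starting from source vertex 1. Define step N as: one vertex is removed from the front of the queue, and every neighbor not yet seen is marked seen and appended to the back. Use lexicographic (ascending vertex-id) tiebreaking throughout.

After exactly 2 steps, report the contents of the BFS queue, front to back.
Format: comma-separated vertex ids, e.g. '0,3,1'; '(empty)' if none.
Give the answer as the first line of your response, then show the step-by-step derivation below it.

3,4

step 1: dequeue 1; queue=[0,3]; order=1
step 2: dequeue 0; queue=[3,4]; order=1,0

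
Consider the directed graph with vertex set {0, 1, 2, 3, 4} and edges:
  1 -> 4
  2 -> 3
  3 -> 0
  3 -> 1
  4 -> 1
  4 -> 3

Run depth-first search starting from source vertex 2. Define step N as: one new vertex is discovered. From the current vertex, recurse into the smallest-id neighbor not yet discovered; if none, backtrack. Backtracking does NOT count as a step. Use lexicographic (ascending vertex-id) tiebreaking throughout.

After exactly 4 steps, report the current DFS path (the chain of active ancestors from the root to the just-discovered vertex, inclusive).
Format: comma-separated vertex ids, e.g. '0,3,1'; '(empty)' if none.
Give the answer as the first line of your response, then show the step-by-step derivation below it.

2,3,1

step 1: discover 2; path=2; order=2
step 2: discover 3; path=2>3; order=2,3
step 3: discover 0; path=2>3>0; order=2,3,0
step 4: discover 1; path=2>3>1; order=2,3,0,1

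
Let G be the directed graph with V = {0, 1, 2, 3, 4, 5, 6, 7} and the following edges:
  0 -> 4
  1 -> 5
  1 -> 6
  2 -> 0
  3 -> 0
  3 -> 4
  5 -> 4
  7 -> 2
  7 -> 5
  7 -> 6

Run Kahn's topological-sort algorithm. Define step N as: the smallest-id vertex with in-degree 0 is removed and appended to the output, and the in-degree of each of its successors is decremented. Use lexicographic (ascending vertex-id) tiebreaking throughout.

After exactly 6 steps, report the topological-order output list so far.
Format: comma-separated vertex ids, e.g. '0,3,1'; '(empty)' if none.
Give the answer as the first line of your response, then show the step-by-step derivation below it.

1,3,7,2,0,5

step 1: output 1; order=[1]; indeg=(2,0,1,0,3,1,1,0)
step 2: output 3; order=[1,3]; indeg=(1,0,1,0,2,1,1,0)
step 3: output 7; order=[1,3,7]; indeg=(1,0,0,0,2,0,0,0)
step 4: output 2; order=[1,3,7,2]; indeg=(0,0,0,0,2,0,0,0)
step 5: output 0; order=[1,3,7,2,0]; indeg=(0,0,0,0,1,0,0,0)
step 6: output 5; order=[1,3,7,2,0,5]; indeg=(0,0,0,0,0,0,0,0)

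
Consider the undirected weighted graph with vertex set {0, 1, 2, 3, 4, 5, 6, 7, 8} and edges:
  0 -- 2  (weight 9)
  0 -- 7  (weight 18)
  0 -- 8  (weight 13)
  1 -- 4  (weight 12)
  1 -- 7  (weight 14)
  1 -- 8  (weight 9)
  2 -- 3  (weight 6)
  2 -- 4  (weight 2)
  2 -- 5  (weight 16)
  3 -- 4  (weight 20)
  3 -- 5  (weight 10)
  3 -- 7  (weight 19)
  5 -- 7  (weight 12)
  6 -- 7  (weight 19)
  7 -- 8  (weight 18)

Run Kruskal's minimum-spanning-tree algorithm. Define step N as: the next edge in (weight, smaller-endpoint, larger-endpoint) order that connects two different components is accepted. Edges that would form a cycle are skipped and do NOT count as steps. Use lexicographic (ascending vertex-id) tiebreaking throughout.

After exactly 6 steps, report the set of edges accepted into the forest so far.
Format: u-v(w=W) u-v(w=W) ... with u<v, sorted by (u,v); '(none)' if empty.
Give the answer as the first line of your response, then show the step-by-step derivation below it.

0-2(w=9) 1-4(w=12) 1-8(w=9) 2-3(w=6) 2-4(w=2) 3-5(w=10)

step 1: add edge 2-4 (w=2); MST = {2-4(w=2)}
step 2: add edge 2-3 (w=6); MST = {2-3(w=6) 2-4(w=2)}
step 3: add edge 0-2 (w=9); MST = {0-2(w=9) 2-3(w=6) 2-4(w=2)}
step 4: add edge 1-8 (w=9); MST = {0-2(w=9) 1-8(w=9) 2-3(w=6) 2-4(w=2)}
step 5: add edge 3-5 (w=10); MST = {0-2(w=9) 1-8(w=9) 2-3(w=6) 2-4(w=2) 3-5(w=10)}
step 6: add edge 1-4 (w=12); MST = {0-2(w=9) 1-4(w=12) 1-8(w=9) 2-3(w=6) 2-4(w=2) 3-5(w=10)}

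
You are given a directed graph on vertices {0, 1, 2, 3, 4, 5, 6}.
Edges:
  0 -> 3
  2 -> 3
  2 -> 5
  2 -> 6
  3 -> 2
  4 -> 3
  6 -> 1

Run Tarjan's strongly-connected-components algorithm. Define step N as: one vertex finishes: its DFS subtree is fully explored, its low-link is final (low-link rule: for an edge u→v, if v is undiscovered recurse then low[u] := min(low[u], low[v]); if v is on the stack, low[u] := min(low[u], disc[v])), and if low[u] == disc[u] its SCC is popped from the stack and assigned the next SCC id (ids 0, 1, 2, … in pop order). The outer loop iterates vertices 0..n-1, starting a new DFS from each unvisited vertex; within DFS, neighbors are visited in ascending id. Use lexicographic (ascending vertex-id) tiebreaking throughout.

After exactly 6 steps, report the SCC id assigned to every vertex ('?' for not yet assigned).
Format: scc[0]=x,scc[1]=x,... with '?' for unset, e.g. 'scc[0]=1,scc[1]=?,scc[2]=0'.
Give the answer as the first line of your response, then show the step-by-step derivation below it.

scc[0]=4,scc[1]=1,scc[2]=3,scc[3]=3,scc[4]=?,scc[5]=0,scc[6]=2

step 1: low=(low[0]=0,low[1]=?,low[2]=1,low[3]=1,low[4]=?,low[5]=3,low[6]=?); scc=(scc[0]=?,scc[1]=?,scc[2]=?,scc[3]=?,scc[4]=?,scc[5]=0,scc[6]=?)
step 2: low=(low[0]=0,low[1]=5,low[2]=1,low[3]=1,low[4]=?,low[5]=3,low[6]=4); scc=(scc[0]=?,scc[1]=1,scc[2]=?,scc[3]=?,scc[4]=?,scc[5]=0,scc[6]=?)
step 3: low=(low[0]=0,low[1]=5,low[2]=1,low[3]=1,low[4]=?,low[5]=3,low[6]=4); scc=(scc[0]=?,scc[1]=1,scc[2]=?,scc[3]=?,scc[4]=?,scc[5]=0,scc[6]=2)
step 4: low=(low[0]=0,low[1]=5,low[2]=1,low[3]=1,low[4]=?,low[5]=3,low[6]=4); scc=(scc[0]=?,scc[1]=1,scc[2]=?,scc[3]=?,scc[4]=?,scc[5]=0,scc[6]=2)
step 5: low=(low[0]=0,low[1]=5,low[2]=1,low[3]=1,low[4]=?,low[5]=3,low[6]=4); scc=(scc[0]=?,scc[1]=1,scc[2]=3,scc[3]=3,scc[4]=?,scc[5]=0,scc[6]=2)
step 6: low=(low[0]=0,low[1]=5,low[2]=1,low[3]=1,low[4]=?,low[5]=3,low[6]=4); scc=(scc[0]=4,scc[1]=1,scc[2]=3,scc[3]=3,scc[4]=?,scc[5]=0,scc[6]=2)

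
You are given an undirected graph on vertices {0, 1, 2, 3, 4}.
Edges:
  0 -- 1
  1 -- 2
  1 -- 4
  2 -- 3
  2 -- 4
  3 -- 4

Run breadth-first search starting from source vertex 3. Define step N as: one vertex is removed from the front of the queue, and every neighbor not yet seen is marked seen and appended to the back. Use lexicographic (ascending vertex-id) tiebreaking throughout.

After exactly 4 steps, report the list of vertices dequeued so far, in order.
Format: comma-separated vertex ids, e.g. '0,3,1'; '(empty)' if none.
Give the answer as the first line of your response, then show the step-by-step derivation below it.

3,2,4,1

step 1: dequeue 3; queue=[2,4]; order=3
step 2: dequeue 2; queue=[4,1]; order=3,2
step 3: dequeue 4; queue=[1]; order=3,2,4
step 4: dequeue 1; queue=[0]; order=3,2,4,1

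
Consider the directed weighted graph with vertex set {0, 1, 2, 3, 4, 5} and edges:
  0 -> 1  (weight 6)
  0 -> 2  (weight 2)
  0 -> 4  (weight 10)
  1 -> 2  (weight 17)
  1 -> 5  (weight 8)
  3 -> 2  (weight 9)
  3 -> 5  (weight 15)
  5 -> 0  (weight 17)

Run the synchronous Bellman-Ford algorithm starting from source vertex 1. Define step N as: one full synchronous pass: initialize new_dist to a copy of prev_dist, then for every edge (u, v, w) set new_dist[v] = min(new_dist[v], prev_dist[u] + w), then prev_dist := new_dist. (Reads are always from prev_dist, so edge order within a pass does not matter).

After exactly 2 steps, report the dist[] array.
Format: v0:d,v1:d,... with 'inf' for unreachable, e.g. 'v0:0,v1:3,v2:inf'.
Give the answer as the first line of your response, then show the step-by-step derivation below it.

v0:25,v1:0,v2:17,v3:inf,v4:inf,v5:8

step 1: dist = v0:inf,v1:0,v2:17,v3:inf,v4:inf,v5:8
step 2: dist = v0:25,v1:0,v2:17,v3:inf,v4:inf,v5:8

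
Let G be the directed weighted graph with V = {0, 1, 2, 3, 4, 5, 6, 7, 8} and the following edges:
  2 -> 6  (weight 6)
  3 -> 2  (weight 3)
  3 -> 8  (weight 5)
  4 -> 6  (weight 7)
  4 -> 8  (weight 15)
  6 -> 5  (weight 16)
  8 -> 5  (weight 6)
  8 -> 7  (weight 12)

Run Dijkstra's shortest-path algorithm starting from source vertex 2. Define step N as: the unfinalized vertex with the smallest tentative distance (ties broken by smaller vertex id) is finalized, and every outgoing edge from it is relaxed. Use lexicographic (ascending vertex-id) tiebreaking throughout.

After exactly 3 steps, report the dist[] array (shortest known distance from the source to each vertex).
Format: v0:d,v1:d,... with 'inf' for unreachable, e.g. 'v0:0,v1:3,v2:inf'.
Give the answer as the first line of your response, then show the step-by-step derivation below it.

v0:inf,v1:inf,v2:0,v3:inf,v4:inf,v5:22,v6:6,v7:inf,v8:inf

step 1: dist = v0:inf,v1:inf,v2:0,v3:inf,v4:inf,v5:inf,v6:6,v7:inf,v8:inf
step 2: dist = v0:inf,v1:inf,v2:0,v3:inf,v4:inf,v5:22,v6:6,v7:inf,v8:inf
step 3: dist = v0:inf,v1:inf,v2:0,v3:inf,v4:inf,v5:22,v6:6,v7:inf,v8:inf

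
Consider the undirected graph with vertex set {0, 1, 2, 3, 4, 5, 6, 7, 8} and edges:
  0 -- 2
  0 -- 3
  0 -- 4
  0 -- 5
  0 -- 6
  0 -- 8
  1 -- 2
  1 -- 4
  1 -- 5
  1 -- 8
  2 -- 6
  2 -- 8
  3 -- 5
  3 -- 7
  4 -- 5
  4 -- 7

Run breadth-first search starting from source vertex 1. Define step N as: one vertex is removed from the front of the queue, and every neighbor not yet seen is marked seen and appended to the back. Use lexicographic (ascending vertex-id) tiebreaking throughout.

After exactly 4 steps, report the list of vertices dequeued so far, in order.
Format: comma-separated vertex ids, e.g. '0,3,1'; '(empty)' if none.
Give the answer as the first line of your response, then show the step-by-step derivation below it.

1,2,4,5

step 1: dequeue 1; queue=[2,4,5,8]; order=1
step 2: dequeue 2; queue=[4,5,8,0,6]; order=1,2
step 3: dequeue 4; queue=[5,8,0,6,7]; order=1,2,4
step 4: dequeue 5; queue=[8,0,6,7,3]; order=1,2,4,5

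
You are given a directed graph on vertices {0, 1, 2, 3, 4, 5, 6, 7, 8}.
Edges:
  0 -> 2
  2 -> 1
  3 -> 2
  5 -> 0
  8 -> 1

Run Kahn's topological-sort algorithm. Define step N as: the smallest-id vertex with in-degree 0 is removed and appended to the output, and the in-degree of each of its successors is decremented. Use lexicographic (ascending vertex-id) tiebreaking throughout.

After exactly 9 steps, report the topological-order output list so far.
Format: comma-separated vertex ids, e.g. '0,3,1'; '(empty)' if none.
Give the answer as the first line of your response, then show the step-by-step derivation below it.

3,4,5,0,2,6,7,8,1

step 1: output 3; order=[3]; indeg=(1,2,1,0,0,0,0,0,0)
step 2: output 4; order=[3,4]; indeg=(1,2,1,0,0,0,0,0,0)
step 3: output 5; order=[3,4,5]; indeg=(0,2,1,0,0,0,0,0,0)
step 4: output 0; order=[3,4,5,0]; indeg=(0,2,0,0,0,0,0,0,0)
step 5: output 2; order=[3,4,5,0,2]; indeg=(0,1,0,0,0,0,0,0,0)
step 6: output 6; order=[3,4,5,0,2,6]; indeg=(0,1,0,0,0,0,0,0,0)
step 7: output 7; order=[3,4,5,0,2,6,7]; indeg=(0,1,0,0,0,0,0,0,0)
step 8: output 8; order=[3,4,5,0,2,6,7,8]; indeg=(0,0,0,0,0,0,0,0,0)
step 9: output 1; order=[3,4,5,0,2,6,7,8,1]; indeg=(0,0,0,0,0,0,0,0,0)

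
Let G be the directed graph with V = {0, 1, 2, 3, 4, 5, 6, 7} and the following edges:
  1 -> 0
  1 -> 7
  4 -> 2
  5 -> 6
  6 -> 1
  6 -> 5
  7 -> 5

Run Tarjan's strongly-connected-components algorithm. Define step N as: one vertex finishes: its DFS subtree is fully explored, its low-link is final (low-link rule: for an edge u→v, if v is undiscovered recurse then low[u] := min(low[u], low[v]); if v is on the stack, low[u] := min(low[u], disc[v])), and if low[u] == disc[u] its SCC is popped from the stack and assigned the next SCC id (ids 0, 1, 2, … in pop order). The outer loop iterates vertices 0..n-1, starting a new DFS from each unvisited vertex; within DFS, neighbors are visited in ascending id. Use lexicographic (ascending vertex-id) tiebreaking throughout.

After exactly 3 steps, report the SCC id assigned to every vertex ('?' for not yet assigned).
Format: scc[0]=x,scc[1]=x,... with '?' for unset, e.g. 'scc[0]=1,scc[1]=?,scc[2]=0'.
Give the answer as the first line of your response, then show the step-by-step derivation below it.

scc[0]=0,scc[1]=?,scc[2]=?,scc[3]=?,scc[4]=?,scc[5]=?,scc[6]=?,scc[7]=?

step 1: low=(low[0]=0,low[1]=?,low[2]=?,low[3]=?,low[4]=?,low[5]=?,low[6]=?,low[7]=?); scc=(scc[0]=0,scc[1]=?,scc[2]=?,scc[3]=?,scc[4]=?,scc[5]=?,scc[6]=?,scc[7]=?)
step 2: low=(low[0]=0,low[1]=1,low[2]=?,low[3]=?,low[4]=?,low[5]=3,low[6]=1,low[7]=2); scc=(scc[0]=0,scc[1]=?,scc[2]=?,scc[3]=?,scc[4]=?,scc[5]=?,scc[6]=?,scc[7]=?)
step 3: low=(low[0]=0,low[1]=1,low[2]=?,low[3]=?,low[4]=?,low[5]=1,low[6]=1,low[7]=2); scc=(scc[0]=0,scc[1]=?,scc[2]=?,scc[3]=?,scc[4]=?,scc[5]=?,scc[6]=?,scc[7]=?)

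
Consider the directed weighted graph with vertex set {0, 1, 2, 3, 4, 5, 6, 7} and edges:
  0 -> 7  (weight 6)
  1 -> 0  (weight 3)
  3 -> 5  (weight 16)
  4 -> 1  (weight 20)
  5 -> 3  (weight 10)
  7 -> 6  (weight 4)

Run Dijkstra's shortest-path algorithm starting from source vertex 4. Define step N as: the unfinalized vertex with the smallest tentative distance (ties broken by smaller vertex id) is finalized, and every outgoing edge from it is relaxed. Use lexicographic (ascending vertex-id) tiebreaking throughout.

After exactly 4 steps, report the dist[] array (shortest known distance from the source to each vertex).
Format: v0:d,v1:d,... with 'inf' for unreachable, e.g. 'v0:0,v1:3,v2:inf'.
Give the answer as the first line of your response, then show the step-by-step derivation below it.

v0:23,v1:20,v2:inf,v3:inf,v4:0,v5:inf,v6:33,v7:29

step 1: dist = v0:inf,v1:20,v2:inf,v3:inf,v4:0,v5:inf,v6:inf,v7:inf
step 2: dist = v0:23,v1:20,v2:inf,v3:inf,v4:0,v5:inf,v6:inf,v7:inf
step 3: dist = v0:23,v1:20,v2:inf,v3:inf,v4:0,v5:inf,v6:inf,v7:29
step 4: dist = v0:23,v1:20,v2:inf,v3:inf,v4:0,v5:inf,v6:33,v7:29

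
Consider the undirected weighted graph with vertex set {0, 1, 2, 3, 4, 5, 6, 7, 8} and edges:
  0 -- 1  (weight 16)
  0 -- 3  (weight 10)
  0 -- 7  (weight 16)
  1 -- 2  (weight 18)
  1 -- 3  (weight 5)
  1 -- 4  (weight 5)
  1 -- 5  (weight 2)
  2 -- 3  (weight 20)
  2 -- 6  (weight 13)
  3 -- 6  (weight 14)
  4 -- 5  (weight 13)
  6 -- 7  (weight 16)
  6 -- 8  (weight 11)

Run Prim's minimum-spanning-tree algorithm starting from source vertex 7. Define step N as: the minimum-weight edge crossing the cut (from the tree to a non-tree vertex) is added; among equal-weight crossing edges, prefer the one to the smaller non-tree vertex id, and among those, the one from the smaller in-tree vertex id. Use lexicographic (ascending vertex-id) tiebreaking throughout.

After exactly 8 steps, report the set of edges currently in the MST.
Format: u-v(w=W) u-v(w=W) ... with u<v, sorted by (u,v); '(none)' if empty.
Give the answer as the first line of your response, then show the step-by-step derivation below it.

0-3(w=10) 0-7(w=16) 1-3(w=5) 1-4(w=5) 1-5(w=2) 2-6(w=13) 3-6(w=14) 6-8(w=11)

step 1: add edge 0-7 (w=16); MST = {0-7(w=16)}
step 2: add edge 0-3 (w=10); MST = {0-3(w=10) 0-7(w=16)}
step 3: add edge 1-3 (w=5); MST = {0-3(w=10) 0-7(w=16) 1-3(w=5)}
step 4: add edge 1-5 (w=2); MST = {0-3(w=10) 0-7(w=16) 1-3(w=5) 1-5(w=2)}
step 5: add edge 1-4 (w=5); MST = {0-3(w=10) 0-7(w=16) 1-3(w=5) 1-4(w=5) 1-5(w=2)}
step 6: add edge 3-6 (w=14); MST = {0-3(w=10) 0-7(w=16) 1-3(w=5) 1-4(w=5) 1-5(w=2) 3-6(w=14)}
step 7: add edge 6-8 (w=11); MST = {0-3(w=10) 0-7(w=16) 1-3(w=5) 1-4(w=5) 1-5(w=2) 3-6(w=14) 6-8(w=11)}
step 8: add edge 2-6 (w=13); MST = {0-3(w=10) 0-7(w=16) 1-3(w=5) 1-4(w=5) 1-5(w=2) 2-6(w=13) 3-6(w=14) 6-8(w=11)}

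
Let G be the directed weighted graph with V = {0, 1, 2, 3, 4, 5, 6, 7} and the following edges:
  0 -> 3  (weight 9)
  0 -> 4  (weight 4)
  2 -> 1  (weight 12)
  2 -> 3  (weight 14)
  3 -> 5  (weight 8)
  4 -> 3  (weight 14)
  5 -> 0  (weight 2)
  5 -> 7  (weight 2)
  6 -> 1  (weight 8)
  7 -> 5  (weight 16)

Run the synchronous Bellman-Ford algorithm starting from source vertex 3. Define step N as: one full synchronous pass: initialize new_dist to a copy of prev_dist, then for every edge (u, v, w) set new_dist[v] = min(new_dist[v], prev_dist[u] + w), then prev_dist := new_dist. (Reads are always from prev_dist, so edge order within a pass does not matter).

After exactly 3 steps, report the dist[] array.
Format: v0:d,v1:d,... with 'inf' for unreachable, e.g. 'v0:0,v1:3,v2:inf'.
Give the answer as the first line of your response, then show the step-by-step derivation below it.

v0:10,v1:inf,v2:inf,v3:0,v4:14,v5:8,v6:inf,v7:10

step 1: dist = v0:inf,v1:inf,v2:inf,v3:0,v4:inf,v5:8,v6:inf,v7:inf
step 2: dist = v0:10,v1:inf,v2:inf,v3:0,v4:inf,v5:8,v6:inf,v7:10
step 3: dist = v0:10,v1:inf,v2:inf,v3:0,v4:14,v5:8,v6:inf,v7:10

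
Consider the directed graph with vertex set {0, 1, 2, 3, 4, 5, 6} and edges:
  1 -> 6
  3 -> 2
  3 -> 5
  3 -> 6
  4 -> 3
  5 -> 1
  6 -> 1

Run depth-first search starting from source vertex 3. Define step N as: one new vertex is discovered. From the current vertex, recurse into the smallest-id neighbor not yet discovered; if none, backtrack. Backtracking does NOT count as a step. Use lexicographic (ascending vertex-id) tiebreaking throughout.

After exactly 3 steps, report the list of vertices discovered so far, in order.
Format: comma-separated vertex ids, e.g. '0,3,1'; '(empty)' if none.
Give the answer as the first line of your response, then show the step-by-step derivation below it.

3,2,5

step 1: discover 3; path=3; order=3
step 2: discover 2; path=3>2; order=3,2
step 3: discover 5; path=3>5; order=3,2,5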